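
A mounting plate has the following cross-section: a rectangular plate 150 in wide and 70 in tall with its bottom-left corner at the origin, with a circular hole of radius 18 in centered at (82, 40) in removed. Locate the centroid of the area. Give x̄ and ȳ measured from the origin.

plate: A = 150 × 70 = 10500.00, centroid at (75.00, 35.00).
hole: A = −π·18² = -1017.88, centroid at (82.00, 40.00).
ΣA = 9482.12 in²
ΣAx̄ = (10500.00)(75.00) + (-1017.88)(82.00) = 704034.17 in³
ΣAȳ = (10500.00)(35.00) + (-1017.88)(40.00) = 326784.96 in³
x̄ = 704034.17 / 9482.12 = 74.25 in
ȳ = 326784.96 / 9482.12 = 34.46 in

x̄ = 74.25 in, ȳ = 34.46 in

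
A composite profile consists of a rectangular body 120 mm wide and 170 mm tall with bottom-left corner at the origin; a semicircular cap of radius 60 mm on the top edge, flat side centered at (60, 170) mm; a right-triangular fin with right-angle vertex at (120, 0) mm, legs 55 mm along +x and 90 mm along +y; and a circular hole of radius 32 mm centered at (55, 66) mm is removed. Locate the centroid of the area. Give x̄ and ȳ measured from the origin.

Part | A | x̄ᵢ | ȳᵢ | A·x̄ᵢ | A·ȳᵢ
rectangular body | 20400.00 | 60.00 | 85.00 | 1224000.00 | 1734000.00
semicircular top | 5654.87 | 60.00 | 195.46 | 339292.01 | 1105327.35
triangular fin | 2475.00 | 138.33 | 30.00 | 342375.00 | 74250.00
hole | -3216.99 | 55.00 | 66.00 | -176934.50 | -212321.40
Σ | 25312.88 |  |  | 1728732.51 | 2701255.95
x̄ = 1728732.51 / 25312.88 = 68.29 mm
ȳ = 2701255.95 / 25312.88 = 106.71 mm

x̄ = 68.29 mm, ȳ = 106.71 mm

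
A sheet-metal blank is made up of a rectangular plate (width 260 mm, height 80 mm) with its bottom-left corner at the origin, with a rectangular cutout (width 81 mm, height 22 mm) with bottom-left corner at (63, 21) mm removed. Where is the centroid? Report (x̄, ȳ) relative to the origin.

plate: A = 260 × 80 = 20800.00, centroid at (130.00, 40.00).
hole: A = −(81 × 22) = -1782.00, centroid at (103.50, 32.00).
ΣA = 19018.00 mm²
ΣAx̄ = (20800.00)(130.00) + (-1782.00)(103.50) = 2519563.00 mm³
ΣAȳ = (20800.00)(40.00) + (-1782.00)(32.00) = 774976.00 mm³
x̄ = 2519563.00 / 19018.00 = 132.48 mm
ȳ = 774976.00 / 19018.00 = 40.75 mm

x̄ = 132.48 mm, ȳ = 40.75 mm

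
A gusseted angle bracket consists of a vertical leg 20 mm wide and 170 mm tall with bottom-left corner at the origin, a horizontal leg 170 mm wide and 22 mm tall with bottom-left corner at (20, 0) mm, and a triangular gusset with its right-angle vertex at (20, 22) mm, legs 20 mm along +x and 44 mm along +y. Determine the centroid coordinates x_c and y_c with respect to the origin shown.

x_c = 57.84 mm, y_c = 45.68 mm

vertical leg: A = 20 × 170 = 3400.00, centroid at (10.00, 85.00).
horizontal leg: A = 170 × 22 = 3740.00, centroid at (105.00, 11.00).
gusset: A = ½·20·44 = 440.00, centroid at (26.67, 36.67).
ΣA = 7580.00 mm², ΣAx_c = 438433.33 mm³, ΣAy_c = 346273.33 mm³.
x_c = 438433.33/7580.00 = 57.84 mm; y_c = 346273.33/7580.00 = 45.68 mm.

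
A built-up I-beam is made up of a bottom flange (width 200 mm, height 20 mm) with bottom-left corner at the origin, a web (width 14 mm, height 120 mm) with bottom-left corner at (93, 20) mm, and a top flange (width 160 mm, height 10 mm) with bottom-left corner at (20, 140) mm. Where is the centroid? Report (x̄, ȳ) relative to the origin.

x̄ = 100.00 mm, ȳ = 55.82 mm

Part | A | x̄ᵢ | ȳᵢ | A·x̄ᵢ | A·ȳᵢ
bottom flange | 4000.00 | 100.00 | 10.00 | 400000.00 | 40000.00
web | 1680.00 | 100.00 | 80.00 | 168000.00 | 134400.00
top flange | 1600.00 | 100.00 | 145.00 | 160000.00 | 232000.00
Σ | 7280.00 |  |  | 728000.00 | 406400.00
x̄ = 728000.00 / 7280.00 = 100.00 mm
ȳ = 406400.00 / 7280.00 = 55.82 mm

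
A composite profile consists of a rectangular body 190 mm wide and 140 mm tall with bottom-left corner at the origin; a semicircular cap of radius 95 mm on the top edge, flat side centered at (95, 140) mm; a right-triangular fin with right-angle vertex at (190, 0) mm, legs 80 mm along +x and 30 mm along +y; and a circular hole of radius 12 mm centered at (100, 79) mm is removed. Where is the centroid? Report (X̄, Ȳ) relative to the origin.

rectangular body: A = 190 × 140 = 26600.00, centroid at (95.00, 70.00).
semicircular top: A = ½π·95² = 14176.44, centroid at (95.00, 180.32).
triangular fin: A = ½·80·30 = 1200.00, centroid at (216.67, 10.00).
hole: A = −π·12² = -452.39, centroid at (100.00, 79.00).
ΣA = 41524.05 mm², ΣAX̄ = 4088522.57 mm³, ΣAȲ = 4394545.73 mm³.
X̄ = 4088522.57/41524.05 = 98.46 mm; Ȳ = 4394545.73/41524.05 = 105.83 mm.

X̄ = 98.46 mm, Ȳ = 105.83 mm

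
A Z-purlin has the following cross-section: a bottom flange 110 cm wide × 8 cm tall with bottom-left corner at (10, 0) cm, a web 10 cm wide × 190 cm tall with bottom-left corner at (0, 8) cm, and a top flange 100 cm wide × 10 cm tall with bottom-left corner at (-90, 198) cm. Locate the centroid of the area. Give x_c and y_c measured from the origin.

x_c = 7.06 cm, y_c = 106.41 cm

bottom flange: A = 110 × 8 = 880.00, centroid at (65.00, 4.00).
web: A = 10 × 190 = 1900.00, centroid at (5.00, 103.00).
top flange: A = 100 × 10 = 1000.00, centroid at (-40.00, 203.00).
ΣA = 3780.00 cm², ΣAx_c = 26700.00 cm³, ΣAy_c = 402220.00 cm³.
x_c = 26700.00/3780.00 = 7.06 cm; y_c = 402220.00/3780.00 = 106.41 cm.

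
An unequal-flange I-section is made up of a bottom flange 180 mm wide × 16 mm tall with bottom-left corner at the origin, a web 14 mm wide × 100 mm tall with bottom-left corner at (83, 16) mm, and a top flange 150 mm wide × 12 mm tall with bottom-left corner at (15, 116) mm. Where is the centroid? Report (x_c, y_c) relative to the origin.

bottom flange: A = 180 × 16 = 2880.00, centroid at (90.00, 8.00).
web: A = 14 × 100 = 1400.00, centroid at (90.00, 66.00).
top flange: A = 150 × 12 = 1800.00, centroid at (90.00, 122.00).
ΣA = 6080.00 mm², ΣAx_c = 547200.00 mm³, ΣAy_c = 335040.00 mm³.
x_c = 547200.00/6080.00 = 90.00 mm; y_c = 335040.00/6080.00 = 55.11 mm.

x_c = 90.00 mm, y_c = 55.11 mm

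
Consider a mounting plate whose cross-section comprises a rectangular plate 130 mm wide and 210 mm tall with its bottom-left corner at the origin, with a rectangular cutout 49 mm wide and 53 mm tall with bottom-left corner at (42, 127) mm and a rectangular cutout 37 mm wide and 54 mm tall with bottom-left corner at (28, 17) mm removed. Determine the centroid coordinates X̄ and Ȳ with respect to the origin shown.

plate: A = 130 × 210 = 27300.00, centroid at (65.00, 105.00).
hole 1: A = −(49 × 53) = -2597.00, centroid at (66.50, 153.50).
hole 2: A = −(37 × 54) = -1998.00, centroid at (46.50, 44.00).
ΣA = 22705.00 mm²
ΣAX̄ = (27300.00)(65.00) + (-2597.00)(66.50) + (-1998.00)(46.50) = 1508892.50 mm³
ΣAȲ = (27300.00)(105.00) + (-2597.00)(153.50) + (-1998.00)(44.00) = 2379948.50 mm³
X̄ = 1508892.50 / 22705.00 = 66.46 mm
Ȳ = 2379948.50 / 22705.00 = 104.82 mm

X̄ = 66.46 mm, Ȳ = 104.82 mm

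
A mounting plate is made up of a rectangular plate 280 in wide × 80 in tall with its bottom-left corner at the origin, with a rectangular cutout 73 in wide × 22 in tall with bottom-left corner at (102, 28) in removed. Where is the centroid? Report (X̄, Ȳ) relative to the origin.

Part | A | x̄ᵢ | ȳᵢ | A·x̄ᵢ | A·ȳᵢ
plate | 22400.00 | 140.00 | 40.00 | 3136000.00 | 896000.00
hole | -1606.00 | 138.50 | 39.00 | -222431.00 | -62634.00
Σ | 20794.00 |  |  | 2913569.00 | 833366.00
X̄ = 2913569.00 / 20794.00 = 140.12 in
Ȳ = 833366.00 / 20794.00 = 40.08 in

X̄ = 140.12 in, Ȳ = 40.08 in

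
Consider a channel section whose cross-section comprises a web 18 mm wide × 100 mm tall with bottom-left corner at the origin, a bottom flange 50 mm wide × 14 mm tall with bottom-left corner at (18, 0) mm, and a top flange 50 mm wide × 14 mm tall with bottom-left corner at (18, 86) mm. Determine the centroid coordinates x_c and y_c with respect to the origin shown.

x_c = 23.88 mm, y_c = 50.00 mm

web: A = 18 × 100 = 1800.00, centroid at (9.00, 50.00).
bottom flange: A = 50 × 14 = 700.00, centroid at (43.00, 7.00).
top flange: A = 50 × 14 = 700.00, centroid at (43.00, 93.00).
ΣA = 3200.00 mm², ΣAx_c = 76400.00 mm³, ΣAy_c = 160000.00 mm³.
x_c = 76400.00/3200.00 = 23.88 mm; y_c = 160000.00/3200.00 = 50.00 mm.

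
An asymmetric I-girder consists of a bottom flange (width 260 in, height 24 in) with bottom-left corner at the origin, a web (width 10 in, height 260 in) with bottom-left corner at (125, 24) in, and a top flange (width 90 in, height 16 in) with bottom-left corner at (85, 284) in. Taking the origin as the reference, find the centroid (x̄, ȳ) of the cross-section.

bottom flange: A = 260 × 24 = 6240.00, centroid at (130.00, 12.00).
web: A = 10 × 260 = 2600.00, centroid at (130.00, 154.00).
top flange: A = 90 × 16 = 1440.00, centroid at (130.00, 292.00).
ΣA = 10280.00 in²
ΣAx̄ = (6240.00)(130.00) + (2600.00)(130.00) + (1440.00)(130.00) = 1336400.00 in³
ΣAȳ = (6240.00)(12.00) + (2600.00)(154.00) + (1440.00)(292.00) = 895760.00 in³
x̄ = 1336400.00 / 10280.00 = 130.00 in
ȳ = 895760.00 / 10280.00 = 87.14 in

x̄ = 130.00 in, ȳ = 87.14 in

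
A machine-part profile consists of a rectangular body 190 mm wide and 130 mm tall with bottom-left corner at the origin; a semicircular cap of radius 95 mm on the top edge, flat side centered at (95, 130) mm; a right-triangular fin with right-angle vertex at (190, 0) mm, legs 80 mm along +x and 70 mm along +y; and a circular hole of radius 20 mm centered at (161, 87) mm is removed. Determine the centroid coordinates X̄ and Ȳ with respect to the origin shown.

rectangular body: A = 190 × 130 = 24700.00, centroid at (95.00, 65.00).
semicircular top: A = ½π·95² = 14176.44, centroid at (95.00, 170.32).
triangular fin: A = ½·80·70 = 2800.00, centroid at (216.67, 23.33).
hole: A = −π·20² = -1256.64, centroid at (161.00, 87.00).
ΣA = 40419.80 mm², ΣAX̄ = 4097609.60 mm³, ΣAȲ = 3976026.03 mm³.
X̄ = 4097609.60/40419.80 = 101.38 mm; Ȳ = 3976026.03/40419.80 = 98.37 mm.

X̄ = 101.38 mm, Ȳ = 98.37 mm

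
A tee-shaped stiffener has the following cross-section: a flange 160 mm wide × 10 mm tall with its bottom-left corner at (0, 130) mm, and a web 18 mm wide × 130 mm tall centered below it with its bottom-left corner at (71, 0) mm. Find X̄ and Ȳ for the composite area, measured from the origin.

X̄ = 80.00 mm, Ȳ = 93.43 mm

web: A = 18 × 130 = 2340.00, centroid at (80.00, 65.00).
flange: A = 160 × 10 = 1600.00, centroid at (80.00, 135.00).
ΣA = 3940.00 mm²
ΣAX̄ = (2340.00)(80.00) + (1600.00)(80.00) = 315200.00 mm³
ΣAȲ = (2340.00)(65.00) + (1600.00)(135.00) = 368100.00 mm³
X̄ = 315200.00 / 3940.00 = 80.00 mm
Ȳ = 368100.00 / 3940.00 = 93.43 mm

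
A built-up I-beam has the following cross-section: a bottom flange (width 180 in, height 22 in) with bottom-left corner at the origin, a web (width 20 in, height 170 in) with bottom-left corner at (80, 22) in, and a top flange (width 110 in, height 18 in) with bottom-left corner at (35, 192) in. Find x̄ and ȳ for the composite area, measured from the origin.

x̄ = 90.00 in, ȳ = 86.22 in

bottom flange: A = 180 × 22 = 3960.00, centroid at (90.00, 11.00).
web: A = 20 × 170 = 3400.00, centroid at (90.00, 107.00).
top flange: A = 110 × 18 = 1980.00, centroid at (90.00, 201.00).
ΣA = 9340.00 in²
ΣAx̄ = (3960.00)(90.00) + (3400.00)(90.00) + (1980.00)(90.00) = 840600.00 in³
ΣAȳ = (3960.00)(11.00) + (3400.00)(107.00) + (1980.00)(201.00) = 805340.00 in³
x̄ = 840600.00 / 9340.00 = 90.00 in
ȳ = 805340.00 / 9340.00 = 86.22 in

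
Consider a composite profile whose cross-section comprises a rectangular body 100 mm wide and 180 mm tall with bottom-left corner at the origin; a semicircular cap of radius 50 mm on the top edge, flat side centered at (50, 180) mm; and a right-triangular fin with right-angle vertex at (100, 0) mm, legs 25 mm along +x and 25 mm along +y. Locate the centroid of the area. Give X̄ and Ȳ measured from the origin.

X̄ = 50.82 mm, Ȳ = 108.49 mm

rectangular body: A = 100 × 180 = 18000.00, centroid at (50.00, 90.00).
semicircular top: A = ½π·50² = 3926.99, centroid at (50.00, 201.22).
triangular fin: A = ½·25·25 = 312.50, centroid at (108.33, 8.33).
ΣA = 22239.49 mm²
ΣAX̄ = (18000.00)(50.00) + (3926.99)(50.00) + (312.50)(108.33) = 1130203.71 mm³
ΣAȲ = (18000.00)(90.00) + (3926.99)(201.22) + (312.50)(8.33) = 2412795.85 mm³
X̄ = 1130203.71 / 22239.49 = 50.82 mm
Ȳ = 2412795.85 / 22239.49 = 108.49 mm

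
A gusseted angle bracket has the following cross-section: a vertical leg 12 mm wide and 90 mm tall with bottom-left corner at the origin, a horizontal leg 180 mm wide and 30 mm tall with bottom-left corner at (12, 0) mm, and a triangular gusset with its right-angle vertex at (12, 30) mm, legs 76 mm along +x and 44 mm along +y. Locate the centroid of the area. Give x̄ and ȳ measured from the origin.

x̄ = 76.02 mm, ȳ = 25.06 mm

Part | A | x̄ᵢ | ȳᵢ | A·x̄ᵢ | A·ȳᵢ
vertical leg | 1080.00 | 6.00 | 45.00 | 6480.00 | 48600.00
horizontal leg | 5400.00 | 102.00 | 15.00 | 550800.00 | 81000.00
gusset | 1672.00 | 37.33 | 44.67 | 62421.33 | 74682.67
Σ | 8152.00 |  |  | 619701.33 | 204282.67
x̄ = 619701.33 / 8152.00 = 76.02 mm
ȳ = 204282.67 / 8152.00 = 25.06 mm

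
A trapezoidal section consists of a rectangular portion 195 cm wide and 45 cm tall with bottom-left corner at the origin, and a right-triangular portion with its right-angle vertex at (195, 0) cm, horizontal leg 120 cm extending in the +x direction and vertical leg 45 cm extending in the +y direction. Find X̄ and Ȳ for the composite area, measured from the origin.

X̄ = 129.85 cm, Ȳ = 20.74 cm

rectangular portion: A = 195 × 45 = 8775.00, centroid at (97.50, 22.50).
triangular portion: A = ½·120·45 = 2700.00, centroid at (235.00, 15.00).
ΣA = 11475.00 cm², ΣAX̄ = 1490062.50 cm³, ΣAȲ = 237937.50 cm³.
X̄ = 1490062.50/11475.00 = 129.85 cm; Ȳ = 237937.50/11475.00 = 20.74 cm.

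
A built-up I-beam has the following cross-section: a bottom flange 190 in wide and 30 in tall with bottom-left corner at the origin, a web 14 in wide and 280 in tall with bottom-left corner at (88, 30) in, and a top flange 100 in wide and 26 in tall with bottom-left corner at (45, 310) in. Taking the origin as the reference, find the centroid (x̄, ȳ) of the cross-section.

x̄ = 95.00 in, ȳ = 130.25 in

bottom flange: A = 190 × 30 = 5700.00, centroid at (95.00, 15.00).
web: A = 14 × 280 = 3920.00, centroid at (95.00, 170.00).
top flange: A = 100 × 26 = 2600.00, centroid at (95.00, 323.00).
ΣA = 12220.00 in²
ΣAx̄ = (5700.00)(95.00) + (3920.00)(95.00) + (2600.00)(95.00) = 1160900.00 in³
ΣAȳ = (5700.00)(15.00) + (3920.00)(170.00) + (2600.00)(323.00) = 1591700.00 in³
x̄ = 1160900.00 / 12220.00 = 95.00 in
ȳ = 1591700.00 / 12220.00 = 130.25 in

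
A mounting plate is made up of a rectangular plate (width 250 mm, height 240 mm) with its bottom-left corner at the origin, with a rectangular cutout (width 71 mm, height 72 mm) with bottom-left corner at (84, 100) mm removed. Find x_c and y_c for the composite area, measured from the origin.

x_c = 125.51 mm, y_c = 118.51 mm

plate: A = 250 × 240 = 60000.00, centroid at (125.00, 120.00).
hole: A = −(71 × 72) = -5112.00, centroid at (119.50, 136.00).
ΣA = 54888.00 mm²
ΣAx_c = (60000.00)(125.00) + (-5112.00)(119.50) = 6889116.00 mm³
ΣAy_c = (60000.00)(120.00) + (-5112.00)(136.00) = 6504768.00 mm³
x_c = 6889116.00 / 54888.00 = 125.51 mm
y_c = 6504768.00 / 54888.00 = 118.51 mm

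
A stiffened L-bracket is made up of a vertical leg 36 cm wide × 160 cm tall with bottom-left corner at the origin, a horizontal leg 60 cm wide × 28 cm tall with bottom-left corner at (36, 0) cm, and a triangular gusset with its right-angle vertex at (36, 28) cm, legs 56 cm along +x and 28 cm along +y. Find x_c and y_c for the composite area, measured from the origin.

x_c = 31.30 cm, y_c = 62.45 cm

Part | A | x̄ᵢ | ȳᵢ | A·x̄ᵢ | A·ȳᵢ
vertical leg | 5760.00 | 18.00 | 80.00 | 103680.00 | 460800.00
horizontal leg | 1680.00 | 66.00 | 14.00 | 110880.00 | 23520.00
gusset | 784.00 | 54.67 | 37.33 | 42858.67 | 29269.33
Σ | 8224.00 |  |  | 257418.67 | 513589.33
x_c = 257418.67 / 8224.00 = 31.30 cm
y_c = 513589.33 / 8224.00 = 62.45 cm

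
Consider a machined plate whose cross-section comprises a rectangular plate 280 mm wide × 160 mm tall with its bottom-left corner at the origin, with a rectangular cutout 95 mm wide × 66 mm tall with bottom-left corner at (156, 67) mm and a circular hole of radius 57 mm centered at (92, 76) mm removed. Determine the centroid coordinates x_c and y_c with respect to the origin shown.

plate: A = 280 × 160 = 44800.00, centroid at (140.00, 80.00).
hole 1: A = −(95 × 66) = -6270.00, centroid at (203.50, 100.00).
hole 2: A = −π·57² = -10207.03, centroid at (92.00, 76.00).
ΣA = 28322.97 mm²
ΣAx_c = (44800.00)(140.00) + (-6270.00)(203.50) + (-10207.03)(92.00) = 4057007.82 mm³
ΣAy_c = (44800.00)(80.00) + (-6270.00)(100.00) + (-10207.03)(76.00) = 2181265.38 mm³
x_c = 4057007.82 / 28322.97 = 143.24 mm
y_c = 2181265.38 / 28322.97 = 77.01 mm

x_c = 143.24 mm, y_c = 77.01 mm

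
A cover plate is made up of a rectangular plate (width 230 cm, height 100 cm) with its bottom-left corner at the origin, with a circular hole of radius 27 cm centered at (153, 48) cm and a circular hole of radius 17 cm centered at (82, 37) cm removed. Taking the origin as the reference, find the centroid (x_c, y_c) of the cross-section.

x_c = 112.12 cm, y_c = 50.83 cm

plate: A = 230 × 100 = 23000.00, centroid at (115.00, 50.00).
hole 1: A = −π·27² = -2290.22, centroid at (153.00, 48.00).
hole 2: A = −π·17² = -907.92, centroid at (82.00, 37.00).
ΣA = 19801.86 cm²
ΣAx_c = (23000.00)(115.00) + (-2290.22)(153.00) + (-907.92)(82.00) = 2220146.72 cm³
ΣAy_c = (23000.00)(50.00) + (-2290.22)(48.00) + (-907.92)(37.00) = 1006476.34 cm³
x_c = 2220146.72 / 19801.86 = 112.12 cm
y_c = 1006476.34 / 19801.86 = 50.83 cm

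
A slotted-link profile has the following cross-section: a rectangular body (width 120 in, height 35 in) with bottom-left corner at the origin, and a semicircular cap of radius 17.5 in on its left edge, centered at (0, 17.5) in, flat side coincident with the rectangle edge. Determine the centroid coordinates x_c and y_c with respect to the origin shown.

rectangular body: A = 120 × 35 = 4200.00, centroid at (60.00, 17.50).
semicircular end: A = ½π·17.5² = 481.06, centroid at (-7.43, 17.50).
ΣA = 4681.06 in²
ΣAx_c = (4200.00)(60.00) + (481.06)(-7.43) = 248427.08 in³
ΣAy_c = (4200.00)(17.50) + (481.06)(17.50) = 81918.49 in³
x_c = 248427.08 / 4681.06 = 53.07 in
y_c = 81918.49 / 4681.06 = 17.50 in

x_c = 53.07 in, y_c = 17.50 in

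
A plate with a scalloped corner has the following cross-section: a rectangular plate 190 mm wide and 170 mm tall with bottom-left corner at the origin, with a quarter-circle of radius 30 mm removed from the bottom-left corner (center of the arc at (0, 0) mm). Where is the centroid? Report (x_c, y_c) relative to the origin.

x_c = 96.84 mm, y_c = 86.62 mm

Part | A | x̄ᵢ | ȳᵢ | A·x̄ᵢ | A·ȳᵢ
plate | 32300.00 | 95.00 | 85.00 | 3068500.00 | 2745500.00
removed quarter-circle | -706.86 | 12.73 | 12.73 | -9000.00 | -9000.00
Σ | 31593.14 |  |  | 3059500.00 | 2736500.00
x_c = 3059500.00 / 31593.14 = 96.84 mm
y_c = 2736500.00 / 31593.14 = 86.62 mm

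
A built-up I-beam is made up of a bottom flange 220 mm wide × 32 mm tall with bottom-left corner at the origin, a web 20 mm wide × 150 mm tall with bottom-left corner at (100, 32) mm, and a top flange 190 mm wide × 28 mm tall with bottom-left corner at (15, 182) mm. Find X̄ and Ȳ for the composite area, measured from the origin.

bottom flange: A = 220 × 32 = 7040.00, centroid at (110.00, 16.00).
web: A = 20 × 150 = 3000.00, centroid at (110.00, 107.00).
top flange: A = 190 × 28 = 5320.00, centroid at (110.00, 196.00).
ΣA = 15360.00 mm², ΣAX̄ = 1689600.00 mm³, ΣAȲ = 1476360.00 mm³.
X̄ = 1689600.00/15360.00 = 110.00 mm; Ȳ = 1476360.00/15360.00 = 96.12 mm.

X̄ = 110.00 mm, Ȳ = 96.12 mm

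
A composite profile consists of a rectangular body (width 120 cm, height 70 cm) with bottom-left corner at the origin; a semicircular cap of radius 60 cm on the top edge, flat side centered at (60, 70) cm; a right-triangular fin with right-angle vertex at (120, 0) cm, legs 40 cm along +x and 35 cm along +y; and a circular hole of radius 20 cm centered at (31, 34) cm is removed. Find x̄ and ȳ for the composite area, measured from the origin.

rectangular body: A = 120 × 70 = 8400.00, centroid at (60.00, 35.00).
semicircular top: A = ½π·60² = 5654.87, centroid at (60.00, 95.46).
triangular fin: A = ½·40·35 = 700.00, centroid at (133.33, 11.67).
hole: A = −π·20² = -1256.64, centroid at (31.00, 34.00).
ΣA = 13498.23 cm²
ΣAx̄ = (8400.00)(60.00) + (5654.87)(60.00) + (700.00)(133.33) + (-1256.64)(31.00) = 897669.59 cm³
ΣAȳ = (8400.00)(35.00) + (5654.87)(95.46) + (700.00)(11.67) + (-1256.64)(34.00) = 799281.68 cm³
x̄ = 897669.59 / 13498.23 = 66.50 cm
ȳ = 799281.68 / 13498.23 = 59.21 cm

x̄ = 66.50 cm, ȳ = 59.21 cm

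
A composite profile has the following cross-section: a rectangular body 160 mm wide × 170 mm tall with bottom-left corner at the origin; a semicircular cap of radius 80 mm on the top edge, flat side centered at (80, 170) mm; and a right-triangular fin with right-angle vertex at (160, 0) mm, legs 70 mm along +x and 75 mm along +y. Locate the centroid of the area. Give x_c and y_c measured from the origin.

x_c = 86.80 mm, y_c = 111.04 mm

rectangular body: A = 160 × 170 = 27200.00, centroid at (80.00, 85.00).
semicircular top: A = ½π·80² = 10053.10, centroid at (80.00, 203.95).
triangular fin: A = ½·70·75 = 2625.00, centroid at (183.33, 25.00).
ΣA = 39878.10 mm²
ΣAx_c = (27200.00)(80.00) + (10053.10)(80.00) + (2625.00)(183.33) = 3461497.72 mm³
ΣAy_c = (27200.00)(85.00) + (10053.10)(203.95) + (2625.00)(25.00) = 4427984.74 mm³
x_c = 3461497.72 / 39878.10 = 86.80 mm
y_c = 4427984.74 / 39878.10 = 111.04 mm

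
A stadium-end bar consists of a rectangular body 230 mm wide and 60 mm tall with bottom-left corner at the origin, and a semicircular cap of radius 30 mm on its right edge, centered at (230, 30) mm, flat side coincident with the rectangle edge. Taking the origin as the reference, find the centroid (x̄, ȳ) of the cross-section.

rectangular body: A = 230 × 60 = 13800.00, centroid at (115.00, 30.00).
semicircular end: A = ½π·30² = 1413.72, centroid at (242.73, 30.00).
ΣA = 15213.72 mm²
ΣAx̄ = (13800.00)(115.00) + (1413.72)(242.73) = 1930154.84 mm³
ΣAȳ = (13800.00)(30.00) + (1413.72)(30.00) = 456411.50 mm³
x̄ = 1930154.84 / 15213.72 = 126.87 mm
ȳ = 456411.50 / 15213.72 = 30.00 mm

x̄ = 126.87 mm, ȳ = 30.00 mm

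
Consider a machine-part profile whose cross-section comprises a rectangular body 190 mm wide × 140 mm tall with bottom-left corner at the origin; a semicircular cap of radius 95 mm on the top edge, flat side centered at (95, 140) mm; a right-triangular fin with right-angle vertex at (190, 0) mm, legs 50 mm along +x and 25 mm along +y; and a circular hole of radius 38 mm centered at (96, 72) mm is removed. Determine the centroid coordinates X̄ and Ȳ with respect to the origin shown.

X̄ = 96.77 mm, Ȳ = 111.13 mm

rectangular body: A = 190 × 140 = 26600.00, centroid at (95.00, 70.00).
semicircular top: A = ½π·95² = 14176.44, centroid at (95.00, 180.32).
triangular fin: A = ½·50·25 = 625.00, centroid at (206.67, 8.33).
hole: A = −π·38² = -4536.46, centroid at (96.00, 72.00).
ΣA = 36864.98 mm²
ΣAX̄ = (26600.00)(95.00) + (14176.44)(95.00) + (625.00)(206.67) + (-4536.46)(96.00) = 3567428.03 mm³
ΣAȲ = (26600.00)(70.00) + (14176.44)(180.32) + (625.00)(8.33) + (-4536.46)(72.00) = 4096867.72 mm³
X̄ = 3567428.03 / 36864.98 = 96.77 mm
Ȳ = 4096867.72 / 36864.98 = 111.13 mm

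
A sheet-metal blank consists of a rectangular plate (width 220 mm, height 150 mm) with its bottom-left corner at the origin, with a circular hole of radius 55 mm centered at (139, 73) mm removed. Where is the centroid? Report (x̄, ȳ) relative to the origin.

x̄ = 98.27 mm, ȳ = 75.81 mm

plate: A = 220 × 150 = 33000.00, centroid at (110.00, 75.00).
hole: A = −π·55² = -9503.32, centroid at (139.00, 73.00).
ΣA = 23496.68 mm²
ΣAx̄ = (33000.00)(110.00) + (-9503.32)(139.00) = 2309038.83 mm³
ΣAȳ = (33000.00)(75.00) + (-9503.32)(73.00) = 1781257.80 mm³
x̄ = 2309038.83 / 23496.68 = 98.27 mm
ȳ = 1781257.80 / 23496.68 = 75.81 mm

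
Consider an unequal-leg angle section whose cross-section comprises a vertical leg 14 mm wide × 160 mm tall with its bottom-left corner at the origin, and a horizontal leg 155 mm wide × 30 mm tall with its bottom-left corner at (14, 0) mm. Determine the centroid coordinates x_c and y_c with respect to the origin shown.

x_c = 64.03 mm, y_c = 36.13 mm

vertical leg: A = 14 × 160 = 2240.00, centroid at (7.00, 80.00).
horizontal leg: A = 155 × 30 = 4650.00, centroid at (91.50, 15.00).
ΣA = 6890.00 mm²
ΣAx_c = (2240.00)(7.00) + (4650.00)(91.50) = 441155.00 mm³
ΣAy_c = (2240.00)(80.00) + (4650.00)(15.00) = 248950.00 mm³
x_c = 441155.00 / 6890.00 = 64.03 mm
y_c = 248950.00 / 6890.00 = 36.13 mm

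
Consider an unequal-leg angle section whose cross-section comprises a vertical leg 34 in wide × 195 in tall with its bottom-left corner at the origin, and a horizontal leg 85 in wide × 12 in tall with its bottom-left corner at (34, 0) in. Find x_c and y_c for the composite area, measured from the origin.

x_c = 24.93 in, y_c = 85.30 in

vertical leg: A = 34 × 195 = 6630.00, centroid at (17.00, 97.50).
horizontal leg: A = 85 × 12 = 1020.00, centroid at (76.50, 6.00).
ΣA = 7650.00 in², ΣAx_c = 190740.00 in³, ΣAy_c = 652545.00 in³.
x_c = 190740.00/7650.00 = 24.93 in; y_c = 652545.00/7650.00 = 85.30 in.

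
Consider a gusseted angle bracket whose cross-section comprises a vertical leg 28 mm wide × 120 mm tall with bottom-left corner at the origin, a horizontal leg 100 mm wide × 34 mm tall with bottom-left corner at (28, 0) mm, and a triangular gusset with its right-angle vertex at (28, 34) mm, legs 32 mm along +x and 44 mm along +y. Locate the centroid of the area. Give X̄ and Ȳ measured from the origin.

vertical leg: A = 28 × 120 = 3360.00, centroid at (14.00, 60.00).
horizontal leg: A = 100 × 34 = 3400.00, centroid at (78.00, 17.00).
gusset: A = ½·32·44 = 704.00, centroid at (38.67, 48.67).
ΣA = 7464.00 mm², ΣAX̄ = 339461.33 mm³, ΣAȲ = 293661.33 mm³.
X̄ = 339461.33/7464.00 = 45.48 mm; Ȳ = 293661.33/7464.00 = 39.34 mm.

X̄ = 45.48 mm, Ȳ = 39.34 mm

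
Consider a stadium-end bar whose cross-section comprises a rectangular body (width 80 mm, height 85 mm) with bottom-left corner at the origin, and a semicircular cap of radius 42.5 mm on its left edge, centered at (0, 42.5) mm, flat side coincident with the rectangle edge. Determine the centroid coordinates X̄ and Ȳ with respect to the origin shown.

X̄ = 22.91 mm, Ȳ = 42.50 mm

Part | A | x̄ᵢ | ȳᵢ | A·x̄ᵢ | A·ȳᵢ
rectangular body | 6800.00 | 40.00 | 42.50 | 272000.00 | 289000.00
semicircular end | 2837.25 | -18.04 | 42.50 | -51177.08 | 120583.16
Σ | 9637.25 |  |  | 220822.92 | 409583.16
X̄ = 220822.92 / 9637.25 = 22.91 mm
Ȳ = 409583.16 / 9637.25 = 42.50 mm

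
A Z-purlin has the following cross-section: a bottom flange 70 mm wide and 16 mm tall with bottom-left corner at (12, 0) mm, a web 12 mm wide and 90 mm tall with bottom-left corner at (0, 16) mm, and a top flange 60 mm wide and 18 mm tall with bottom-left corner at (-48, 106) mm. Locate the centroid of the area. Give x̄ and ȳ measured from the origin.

Part | A | x̄ᵢ | ȳᵢ | A·x̄ᵢ | A·ȳᵢ
bottom flange | 1120.00 | 47.00 | 8.00 | 52640.00 | 8960.00
web | 1080.00 | 6.00 | 61.00 | 6480.00 | 65880.00
top flange | 1080.00 | -18.00 | 115.00 | -19440.00 | 124200.00
Σ | 3280.00 |  |  | 39680.00 | 199040.00
x̄ = 39680.00 / 3280.00 = 12.10 mm
ȳ = 199040.00 / 3280.00 = 60.68 mm

x̄ = 12.10 mm, ȳ = 60.68 mm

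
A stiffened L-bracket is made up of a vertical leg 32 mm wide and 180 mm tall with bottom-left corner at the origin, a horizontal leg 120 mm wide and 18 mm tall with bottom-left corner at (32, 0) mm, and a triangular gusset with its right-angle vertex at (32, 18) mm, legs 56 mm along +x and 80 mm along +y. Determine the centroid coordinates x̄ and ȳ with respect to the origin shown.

x̄ = 39.80 mm, ȳ = 62.78 mm

vertical leg: A = 32 × 180 = 5760.00, centroid at (16.00, 90.00).
horizontal leg: A = 120 × 18 = 2160.00, centroid at (92.00, 9.00).
gusset: A = ½·56·80 = 2240.00, centroid at (50.67, 44.67).
ΣA = 10160.00 mm²
ΣAx̄ = (5760.00)(16.00) + (2160.00)(92.00) + (2240.00)(50.67) = 404373.33 mm³
ΣAȳ = (5760.00)(90.00) + (2160.00)(9.00) + (2240.00)(44.67) = 637893.33 mm³
x̄ = 404373.33 / 10160.00 = 39.80 mm
ȳ = 637893.33 / 10160.00 = 62.78 mm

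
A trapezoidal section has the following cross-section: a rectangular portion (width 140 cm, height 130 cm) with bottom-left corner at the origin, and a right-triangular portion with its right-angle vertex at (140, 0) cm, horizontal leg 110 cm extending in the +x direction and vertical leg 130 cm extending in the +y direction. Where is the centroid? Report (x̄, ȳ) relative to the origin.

rectangular portion: A = 140 × 130 = 18200.00, centroid at (70.00, 65.00).
triangular portion: A = ½·110·130 = 7150.00, centroid at (176.67, 43.33).
ΣA = 25350.00 cm², ΣAx̄ = 2537166.67 cm³, ΣAȳ = 1492833.33 cm³.
x̄ = 2537166.67/25350.00 = 100.09 cm; ȳ = 1492833.33/25350.00 = 58.89 cm.

x̄ = 100.09 cm, ȳ = 58.89 cm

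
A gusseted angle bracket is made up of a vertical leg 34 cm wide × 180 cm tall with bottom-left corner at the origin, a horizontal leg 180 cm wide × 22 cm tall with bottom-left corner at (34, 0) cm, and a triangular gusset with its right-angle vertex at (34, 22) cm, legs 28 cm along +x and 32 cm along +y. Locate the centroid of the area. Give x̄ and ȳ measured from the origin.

Part | A | x̄ᵢ | ȳᵢ | A·x̄ᵢ | A·ȳᵢ
vertical leg | 6120.00 | 17.00 | 90.00 | 104040.00 | 550800.00
horizontal leg | 3960.00 | 124.00 | 11.00 | 491040.00 | 43560.00
gusset | 448.00 | 43.33 | 32.67 | 19413.33 | 14634.67
Σ | 10528.00 |  |  | 614493.33 | 608994.67
x̄ = 614493.33 / 10528.00 = 58.37 cm
ȳ = 608994.67 / 10528.00 = 57.85 cm

x̄ = 58.37 cm, ȳ = 57.85 cm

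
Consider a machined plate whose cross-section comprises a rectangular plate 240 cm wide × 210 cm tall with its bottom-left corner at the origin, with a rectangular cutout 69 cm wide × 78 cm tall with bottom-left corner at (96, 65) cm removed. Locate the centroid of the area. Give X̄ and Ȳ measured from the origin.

plate: A = 240 × 210 = 50400.00, centroid at (120.00, 105.00).
hole: A = −(69 × 78) = -5382.00, centroid at (130.50, 104.00).
ΣA = 45018.00 cm²
ΣAX̄ = (50400.00)(120.00) + (-5382.00)(130.50) = 5345649.00 cm³
ΣAȲ = (50400.00)(105.00) + (-5382.00)(104.00) = 4732272.00 cm³
X̄ = 5345649.00 / 45018.00 = 118.74 cm
Ȳ = 4732272.00 / 45018.00 = 105.12 cm

X̄ = 118.74 cm, Ȳ = 105.12 cm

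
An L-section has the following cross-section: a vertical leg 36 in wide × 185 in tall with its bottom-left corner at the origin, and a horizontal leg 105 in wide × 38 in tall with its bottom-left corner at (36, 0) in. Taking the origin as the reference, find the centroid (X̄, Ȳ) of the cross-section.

vertical leg: A = 36 × 185 = 6660.00, centroid at (18.00, 92.50).
horizontal leg: A = 105 × 38 = 3990.00, centroid at (88.50, 19.00).
ΣA = 10650.00 in²
ΣAX̄ = (6660.00)(18.00) + (3990.00)(88.50) = 472995.00 in³
ΣAȲ = (6660.00)(92.50) + (3990.00)(19.00) = 691860.00 in³
X̄ = 472995.00 / 10650.00 = 44.41 in
Ȳ = 691860.00 / 10650.00 = 64.96 in

X̄ = 44.41 in, Ȳ = 64.96 in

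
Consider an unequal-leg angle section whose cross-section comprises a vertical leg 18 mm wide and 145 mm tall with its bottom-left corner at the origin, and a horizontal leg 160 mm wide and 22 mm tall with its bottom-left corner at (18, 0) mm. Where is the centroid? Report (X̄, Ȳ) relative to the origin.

vertical leg: A = 18 × 145 = 2610.00, centroid at (9.00, 72.50).
horizontal leg: A = 160 × 22 = 3520.00, centroid at (98.00, 11.00).
ΣA = 6130.00 mm², ΣAX̄ = 368450.00 mm³, ΣAȲ = 227945.00 mm³.
X̄ = 368450.00/6130.00 = 60.11 mm; Ȳ = 227945.00/6130.00 = 37.19 mm.

X̄ = 60.11 mm, Ȳ = 37.19 mm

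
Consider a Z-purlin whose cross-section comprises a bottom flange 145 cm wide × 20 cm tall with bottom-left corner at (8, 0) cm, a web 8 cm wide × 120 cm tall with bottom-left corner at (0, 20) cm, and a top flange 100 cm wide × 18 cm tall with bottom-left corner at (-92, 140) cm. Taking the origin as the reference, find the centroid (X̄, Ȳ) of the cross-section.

X̄ = 28.57 cm, Ȳ = 66.08 cm

bottom flange: A = 145 × 20 = 2900.00, centroid at (80.50, 10.00).
web: A = 8 × 120 = 960.00, centroid at (4.00, 80.00).
top flange: A = 100 × 18 = 1800.00, centroid at (-42.00, 149.00).
ΣA = 5660.00 cm²
ΣAX̄ = (2900.00)(80.50) + (960.00)(4.00) + (1800.00)(-42.00) = 161690.00 cm³
ΣAȲ = (2900.00)(10.00) + (960.00)(80.00) + (1800.00)(149.00) = 374000.00 cm³
X̄ = 161690.00 / 5660.00 = 28.57 cm
Ȳ = 374000.00 / 5660.00 = 66.08 cm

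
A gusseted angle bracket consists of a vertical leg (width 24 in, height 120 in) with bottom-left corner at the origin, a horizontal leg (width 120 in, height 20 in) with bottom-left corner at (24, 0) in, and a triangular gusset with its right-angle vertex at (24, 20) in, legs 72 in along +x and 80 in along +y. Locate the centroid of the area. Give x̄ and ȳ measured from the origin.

vertical leg: A = 24 × 120 = 2880.00, centroid at (12.00, 60.00).
horizontal leg: A = 120 × 20 = 2400.00, centroid at (84.00, 10.00).
gusset: A = ½·72·80 = 2880.00, centroid at (48.00, 46.67).
ΣA = 8160.00 in², ΣAx̄ = 374400.00 in³, ΣAȳ = 331200.00 in³.
x̄ = 374400.00/8160.00 = 45.88 in; ȳ = 331200.00/8160.00 = 40.59 in.

x̄ = 45.88 in, ȳ = 40.59 in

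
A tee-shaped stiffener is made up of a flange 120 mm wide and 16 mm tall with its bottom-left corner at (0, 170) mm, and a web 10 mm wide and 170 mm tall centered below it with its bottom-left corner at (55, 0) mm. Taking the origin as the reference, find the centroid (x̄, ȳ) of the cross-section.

Part | A | x̄ᵢ | ȳᵢ | A·x̄ᵢ | A·ȳᵢ
web | 1700.00 | 60.00 | 85.00 | 102000.00 | 144500.00
flange | 1920.00 | 60.00 | 178.00 | 115200.00 | 341760.00
Σ | 3620.00 |  |  | 217200.00 | 486260.00
x̄ = 217200.00 / 3620.00 = 60.00 mm
ȳ = 486260.00 / 3620.00 = 134.33 mm

x̄ = 60.00 mm, ȳ = 134.33 mm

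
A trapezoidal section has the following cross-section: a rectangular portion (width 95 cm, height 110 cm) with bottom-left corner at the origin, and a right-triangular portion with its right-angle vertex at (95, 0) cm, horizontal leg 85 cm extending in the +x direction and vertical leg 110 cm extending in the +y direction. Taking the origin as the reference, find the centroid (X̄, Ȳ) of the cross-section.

rectangular portion: A = 95 × 110 = 10450.00, centroid at (47.50, 55.00).
triangular portion: A = ½·85·110 = 4675.00, centroid at (123.33, 36.67).
ΣA = 15125.00 cm²
ΣAX̄ = (10450.00)(47.50) + (4675.00)(123.33) = 1072958.33 cm³
ΣAȲ = (10450.00)(55.00) + (4675.00)(36.67) = 746166.67 cm³
X̄ = 1072958.33 / 15125.00 = 70.94 cm
Ȳ = 746166.67 / 15125.00 = 49.33 cm

X̄ = 70.94 cm, Ȳ = 49.33 cm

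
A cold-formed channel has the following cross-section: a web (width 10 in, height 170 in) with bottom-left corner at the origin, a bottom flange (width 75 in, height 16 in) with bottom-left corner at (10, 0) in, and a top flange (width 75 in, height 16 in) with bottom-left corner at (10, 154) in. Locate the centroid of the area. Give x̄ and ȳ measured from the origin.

Part | A | x̄ᵢ | ȳᵢ | A·x̄ᵢ | A·ȳᵢ
web | 1700.00 | 5.00 | 85.00 | 8500.00 | 144500.00
bottom flange | 1200.00 | 47.50 | 8.00 | 57000.00 | 9600.00
top flange | 1200.00 | 47.50 | 162.00 | 57000.00 | 194400.00
Σ | 4100.00 |  |  | 122500.00 | 348500.00
x̄ = 122500.00 / 4100.00 = 29.88 in
ȳ = 348500.00 / 4100.00 = 85.00 in

x̄ = 29.88 in, ȳ = 85.00 in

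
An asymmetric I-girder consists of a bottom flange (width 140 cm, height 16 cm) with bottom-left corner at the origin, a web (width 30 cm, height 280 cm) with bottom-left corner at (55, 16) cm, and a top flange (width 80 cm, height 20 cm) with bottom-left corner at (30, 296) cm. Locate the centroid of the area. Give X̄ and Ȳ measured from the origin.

X̄ = 70.00 cm, Ȳ = 148.52 cm

bottom flange: A = 140 × 16 = 2240.00, centroid at (70.00, 8.00).
web: A = 30 × 280 = 8400.00, centroid at (70.00, 156.00).
top flange: A = 80 × 20 = 1600.00, centroid at (70.00, 306.00).
ΣA = 12240.00 cm², ΣAX̄ = 856800.00 cm³, ΣAȲ = 1817920.00 cm³.
X̄ = 856800.00/12240.00 = 70.00 cm; Ȳ = 1817920.00/12240.00 = 148.52 cm.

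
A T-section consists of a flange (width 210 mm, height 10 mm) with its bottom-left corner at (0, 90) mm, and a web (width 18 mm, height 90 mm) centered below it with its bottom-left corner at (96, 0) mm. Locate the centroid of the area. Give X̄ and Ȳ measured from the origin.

X̄ = 105.00 mm, Ȳ = 73.23 mm

web: A = 18 × 90 = 1620.00, centroid at (105.00, 45.00).
flange: A = 210 × 10 = 2100.00, centroid at (105.00, 95.00).
ΣA = 3720.00 mm², ΣAX̄ = 390600.00 mm³, ΣAȲ = 272400.00 mm³.
X̄ = 390600.00/3720.00 = 105.00 mm; Ȳ = 272400.00/3720.00 = 73.23 mm.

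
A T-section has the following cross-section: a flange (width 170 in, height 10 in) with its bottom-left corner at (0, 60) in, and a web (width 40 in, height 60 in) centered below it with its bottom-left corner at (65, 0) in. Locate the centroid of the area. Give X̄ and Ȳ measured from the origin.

Part | A | x̄ᵢ | ȳᵢ | A·x̄ᵢ | A·ȳᵢ
web | 2400.00 | 85.00 | 30.00 | 204000.00 | 72000.00
flange | 1700.00 | 85.00 | 65.00 | 144500.00 | 110500.00
Σ | 4100.00 |  |  | 348500.00 | 182500.00
X̄ = 348500.00 / 4100.00 = 85.00 in
Ȳ = 182500.00 / 4100.00 = 44.51 in

X̄ = 85.00 in, Ȳ = 44.51 in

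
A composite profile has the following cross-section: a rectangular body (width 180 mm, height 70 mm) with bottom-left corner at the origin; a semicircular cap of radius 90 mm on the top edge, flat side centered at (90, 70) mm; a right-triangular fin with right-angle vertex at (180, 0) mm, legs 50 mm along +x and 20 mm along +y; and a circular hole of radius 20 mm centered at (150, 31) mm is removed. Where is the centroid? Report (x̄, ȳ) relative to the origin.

x̄ = 89.10 mm, ȳ = 72.54 mm

rectangular body: A = 180 × 70 = 12600.00, centroid at (90.00, 35.00).
semicircular top: A = ½π·90² = 12723.45, centroid at (90.00, 108.20).
triangular fin: A = ½·50·20 = 500.00, centroid at (196.67, 6.67).
hole: A = −π·20² = -1256.64, centroid at (150.00, 31.00).
ΣA = 24566.81 mm², ΣAx̄ = 2188948.30 mm³, ΣAȳ = 1782019.10 mm³.
x̄ = 2188948.30/24566.81 = 89.10 mm; ȳ = 1782019.10/24566.81 = 72.54 mm.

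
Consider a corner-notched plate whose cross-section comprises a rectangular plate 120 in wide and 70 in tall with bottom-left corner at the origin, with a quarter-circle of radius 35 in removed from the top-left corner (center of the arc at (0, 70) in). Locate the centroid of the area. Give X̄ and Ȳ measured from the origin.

Part | A | x̄ᵢ | ȳᵢ | A·x̄ᵢ | A·ȳᵢ
plate | 8400.00 | 60.00 | 35.00 | 504000.00 | 294000.00
removed quarter-circle | -962.11 | 14.85 | 55.15 | -14291.67 | -53056.23
Σ | 7437.89 |  |  | 489708.33 | 240943.77
X̄ = 489708.33 / 7437.89 = 65.84 in
Ȳ = 240943.77 / 7437.89 = 32.39 in

X̄ = 65.84 in, Ȳ = 32.39 in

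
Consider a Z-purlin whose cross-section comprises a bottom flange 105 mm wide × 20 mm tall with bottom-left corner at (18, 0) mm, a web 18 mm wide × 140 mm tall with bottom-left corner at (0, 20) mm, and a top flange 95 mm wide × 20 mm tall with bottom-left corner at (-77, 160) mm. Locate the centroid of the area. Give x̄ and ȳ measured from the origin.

x̄ = 17.59 mm, ȳ = 87.55 mm

Part | A | x̄ᵢ | ȳᵢ | A·x̄ᵢ | A·ȳᵢ
bottom flange | 2100.00 | 70.50 | 10.00 | 148050.00 | 21000.00
web | 2520.00 | 9.00 | 90.00 | 22680.00 | 226800.00
top flange | 1900.00 | -29.50 | 170.00 | -56050.00 | 323000.00
Σ | 6520.00 |  |  | 114680.00 | 570800.00
x̄ = 114680.00 / 6520.00 = 17.59 mm
ȳ = 570800.00 / 6520.00 = 87.55 mm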